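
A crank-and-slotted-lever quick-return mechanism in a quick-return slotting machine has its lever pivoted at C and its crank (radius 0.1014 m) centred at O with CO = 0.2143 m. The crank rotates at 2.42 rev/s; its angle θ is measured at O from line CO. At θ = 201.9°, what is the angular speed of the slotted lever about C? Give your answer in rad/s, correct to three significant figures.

9.46

ω = 15.21 rad/s (from 2.42 rev/s).
Crank pin A relative to C: A = (d + r cosθ, r sinθ); lever angle φ = atan2(r sinθ, d + r cosθ).
Differentiating tanφ: φ̇ = rω(d cosθ + r)/(d² + r² + 2dr cosθ).
d² + r² + 2dr cosθ = |CA|² = 0.0158826 m²;  d cosθ + r = -0.097435 m.
|ω_lever| = |0.1014·15.21·-0.097435| / 0.0158826 = 9.4586 rad/s.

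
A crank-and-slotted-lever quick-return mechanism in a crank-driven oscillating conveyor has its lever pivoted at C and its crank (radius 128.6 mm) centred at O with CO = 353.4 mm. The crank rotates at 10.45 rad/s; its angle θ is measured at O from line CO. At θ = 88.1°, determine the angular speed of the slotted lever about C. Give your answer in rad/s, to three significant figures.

ω = 10.45 rad/s
Crank pin A relative to C: A = (d + r cosθ, r sinθ); lever angle φ = atan2(r sinθ, d + r cosθ).
Differentiating tanφ: φ̇ = rω(d cosθ + r)/(d² + r² + 2dr cosθ).
d² + r² + 2dr cosθ = |CA|² = 0.144443 m²;  d cosθ + r = +0.14032 m.
|ω_lever| = |0.1286·10.45·+0.14032| / 0.144443 = 1.3055 rad/s.

1.31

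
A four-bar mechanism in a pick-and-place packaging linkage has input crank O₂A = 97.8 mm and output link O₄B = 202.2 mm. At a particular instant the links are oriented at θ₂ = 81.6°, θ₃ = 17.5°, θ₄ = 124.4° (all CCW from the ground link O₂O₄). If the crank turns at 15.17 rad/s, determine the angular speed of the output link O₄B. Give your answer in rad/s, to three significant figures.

6.90

ω₂ = 15.17 rad/s
Differentiating the loop-closure r₂e^{iθ₂}+r₃e^{iθ₃}=r₁+r₄e^{iθ₄} gives r₂ω₂e^{iθ₂}+r₃ω₃e^{iθ₃}=r₄ω₄e^{iθ₄}.
Eliminating the other unknown: ω₄ = r₂ω₂ sin(θ₂−θ₃) / [r₄ sin(θ₄−θ₃)].
Numerator sine = +0.89956; denominator sine = +0.95681.
Result = 0.0978·15.17·(+0.89956) / (0.2022·(+0.95681)) = +6.8983 rad/s; magnitude 6.8983 rad/s.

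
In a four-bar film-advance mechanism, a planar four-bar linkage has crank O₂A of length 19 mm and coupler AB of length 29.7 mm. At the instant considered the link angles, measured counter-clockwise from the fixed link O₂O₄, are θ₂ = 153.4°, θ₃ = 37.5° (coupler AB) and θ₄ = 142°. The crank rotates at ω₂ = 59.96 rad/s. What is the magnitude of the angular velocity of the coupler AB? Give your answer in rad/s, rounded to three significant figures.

7.83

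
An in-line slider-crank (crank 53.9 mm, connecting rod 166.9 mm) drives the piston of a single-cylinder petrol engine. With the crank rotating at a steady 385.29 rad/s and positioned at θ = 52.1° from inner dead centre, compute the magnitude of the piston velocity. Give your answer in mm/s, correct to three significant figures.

19700

ω = 385.3 rad/s
For an in-line slider-crank, x = r cosθ + √(L² − r² sin²θ), so v = −rω sinθ·[1 + r cosθ/√(L² − r² sin²θ)].
With r = 0.0539 m, L = 0.1669 m, θ = 52.1°: √(L² − r² sin²θ) = 0.16139 m.
v = −0.0539·385.3·0.78908·[1 + 0.0539·0.61429/0.16139] = -19.749 m/s.
|v| = 19.749 m/s = 19749 mm/s.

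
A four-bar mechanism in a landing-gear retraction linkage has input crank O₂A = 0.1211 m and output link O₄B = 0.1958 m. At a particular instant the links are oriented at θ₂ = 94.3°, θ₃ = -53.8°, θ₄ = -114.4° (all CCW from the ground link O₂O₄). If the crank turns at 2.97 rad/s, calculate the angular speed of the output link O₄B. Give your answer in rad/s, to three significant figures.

1.11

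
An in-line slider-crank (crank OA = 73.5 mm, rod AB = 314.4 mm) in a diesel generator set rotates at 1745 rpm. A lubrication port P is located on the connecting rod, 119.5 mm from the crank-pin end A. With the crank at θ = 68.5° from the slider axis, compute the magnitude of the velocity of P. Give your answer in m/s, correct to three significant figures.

13.3

ω = 182.7 rad/s.  Crank-pin speed |V_A| = rω = 13.431 m/s, perpendicular to OA.
Rod angle: sinφ = −(r/L) sinθ ⇒ φ = -12.563°; ω_rod = −rω cosθ/√(L²−r²sin²θ) = -16.041 rad/s.
V_P = V_A + ω_rod × AP, with AP = 0.1195 m along the rod.
Components: V_Px = −rω sinθ − a·ω_rod·sinφ = -12.913 m/s;  V_Py = rω cosθ + a·ω_rod·cosφ = +3.0515 m/s.
|V_P| = √(V_Px² + V_Py²) = 13.269 m/s.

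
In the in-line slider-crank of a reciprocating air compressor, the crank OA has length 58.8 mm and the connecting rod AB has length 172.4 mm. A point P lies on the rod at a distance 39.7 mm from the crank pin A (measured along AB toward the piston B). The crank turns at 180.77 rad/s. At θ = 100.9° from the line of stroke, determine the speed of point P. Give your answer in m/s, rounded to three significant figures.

10.4

ω = 180.8 rad/s.  Crank-pin speed |V_A| = rω = 10.629 m/s, perpendicular to OA.
Rod angle: sinφ = −(r/L) sinθ ⇒ φ = -19.567°; ω_rod = −rω cosθ/√(L²−r²sin²θ) = +12.373 rad/s.
V_P = V_A + ω_rod × AP, with AP = 0.0397 m along the rod.
Components: V_Px = −rω sinθ − a·ω_rod·sinφ = -10.273 m/s;  V_Py = rω cosθ + a·ω_rod·cosφ = -1.5471 m/s.
|V_P| = √(V_Px² + V_Py²) = 10.389 m/s.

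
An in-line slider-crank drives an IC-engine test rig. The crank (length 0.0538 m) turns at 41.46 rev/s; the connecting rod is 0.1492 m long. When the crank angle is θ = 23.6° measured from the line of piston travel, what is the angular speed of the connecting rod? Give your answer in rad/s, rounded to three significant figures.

ω = 260.5 rad/s (converted from 41.46 rev/s).
The rod makes angle φ with the slider axis where L sinφ = r sinθ; differentiating, L cosφ·φ̇ = r ω cosθ.
L cosφ = √(L² − r² sin²θ) = 0.14764 m.
|ω_rod| = r ω |cosθ| / √(L² − r² sin²θ) = 0.0538·260.5·0.91636/0.14764 = 86.989 rad/s.

87.0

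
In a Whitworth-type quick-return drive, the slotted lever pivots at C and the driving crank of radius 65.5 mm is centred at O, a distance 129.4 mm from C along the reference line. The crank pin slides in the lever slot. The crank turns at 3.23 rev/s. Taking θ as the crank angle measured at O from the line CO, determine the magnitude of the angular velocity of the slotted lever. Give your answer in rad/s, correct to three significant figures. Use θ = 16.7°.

ω = 20.29 rad/s (from 3.23 rev/s).
Crank pin A relative to C: A = (d + r cosθ, r sinθ); lever angle φ = atan2(r sinθ, d + r cosθ).
Differentiating tanφ: φ̇ = rω(d cosθ + r)/(d² + r² + 2dr cosθ).
d² + r² + 2dr cosθ = |CA|² = 0.037271 m²;  d cosθ + r = +0.18944 m.
|ω_lever| = |0.0655·20.29·+0.18944| / 0.037271 = 6.7566 rad/s.

6.76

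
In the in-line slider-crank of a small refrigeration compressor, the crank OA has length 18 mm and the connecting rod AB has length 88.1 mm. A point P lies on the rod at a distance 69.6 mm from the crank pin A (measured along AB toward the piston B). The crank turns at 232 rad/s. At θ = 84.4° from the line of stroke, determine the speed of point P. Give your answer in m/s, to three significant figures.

4.22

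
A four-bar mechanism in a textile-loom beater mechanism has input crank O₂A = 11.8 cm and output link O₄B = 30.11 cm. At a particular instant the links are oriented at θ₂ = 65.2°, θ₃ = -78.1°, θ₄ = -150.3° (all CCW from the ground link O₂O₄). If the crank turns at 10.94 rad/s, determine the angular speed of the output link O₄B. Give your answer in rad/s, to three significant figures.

ω₂ = 10.94 rad/s
Differentiating the loop-closure r₂e^{iθ₂}+r₃e^{iθ₃}=r₁+r₄e^{iθ₄} gives r₂ω₂e^{iθ₂}+r₃ω₃e^{iθ₃}=r₄ω₄e^{iθ₄}.
Eliminating the other unknown: ω₄ = r₂ω₂ sin(θ₂−θ₃) / [r₄ sin(θ₄−θ₃)].
Numerator sine = +0.59763; denominator sine = -0.95213.
Result = 0.118·10.94·(+0.59763) / (0.3011·(-0.95213)) = -2.691 rad/s; magnitude 2.691 rad/s.

2.69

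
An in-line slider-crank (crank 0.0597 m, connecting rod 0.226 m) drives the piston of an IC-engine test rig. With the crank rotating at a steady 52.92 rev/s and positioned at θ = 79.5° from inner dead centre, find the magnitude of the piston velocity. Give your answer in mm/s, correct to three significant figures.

20500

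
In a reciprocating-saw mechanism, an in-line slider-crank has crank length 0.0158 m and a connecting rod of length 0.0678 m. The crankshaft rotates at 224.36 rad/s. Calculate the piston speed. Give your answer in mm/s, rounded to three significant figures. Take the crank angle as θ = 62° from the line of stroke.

ω = 224.4 rad/s
For an in-line slider-crank, x = r cosθ + √(L² − r² sin²θ), so v = −rω sinθ·[1 + r cosθ/√(L² − r² sin²θ)].
With r = 0.0158 m, L = 0.0678 m, θ = 62°: √(L² − r² sin²θ) = 0.066349 m.
v = −0.0158·224.4·0.88295·[1 + 0.0158·0.46947/0.066349] = -3.4799 m/s.
|v| = 3.4799 m/s = 3479.9 mm/s.

3480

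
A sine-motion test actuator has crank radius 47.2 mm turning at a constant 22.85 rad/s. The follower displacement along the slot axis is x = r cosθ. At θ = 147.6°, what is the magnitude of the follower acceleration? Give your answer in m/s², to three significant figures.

20.8

ω = 22.85 rad/s
x = r cosθ ⇒ ẍ = −rω² cosθ (ω constant).
|a| = rω²|cosθ| = 0.0472·(22.85)²·|cos 147.6°| = 20.808 m/s².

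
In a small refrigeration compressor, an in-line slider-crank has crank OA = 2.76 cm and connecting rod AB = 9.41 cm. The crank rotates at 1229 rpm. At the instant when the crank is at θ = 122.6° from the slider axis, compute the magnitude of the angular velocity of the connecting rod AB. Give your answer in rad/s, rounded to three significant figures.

ω = 128.7 rad/s (converted from 1229 rpm).
The rod makes angle φ with the slider axis where L sinφ = r sinθ; differentiating, L cosφ·φ̇ = r ω cosθ.
L cosφ = √(L² − r² sin²θ) = 0.091182 m.
|ω_rod| = r ω |cosθ| / √(L² − r² sin²θ) = 0.0276·128.7·0.53877/0.091182 = 20.989 rad/s.

21.0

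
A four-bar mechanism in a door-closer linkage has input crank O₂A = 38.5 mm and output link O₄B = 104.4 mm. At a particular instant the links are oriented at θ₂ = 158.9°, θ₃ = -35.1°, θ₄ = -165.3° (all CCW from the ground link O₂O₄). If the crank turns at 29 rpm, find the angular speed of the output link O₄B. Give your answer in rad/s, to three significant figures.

0.355

ω₂ = 3.037 rad/s (from 29 rpm).
Differentiating the loop-closure r₂e^{iθ₂}+r₃e^{iθ₃}=r₁+r₄e^{iθ₄} gives r₂ω₂e^{iθ₂}+r₃ω₃e^{iθ₃}=r₄ω₄e^{iθ₄}.
Eliminating the other unknown: ω₄ = r₂ω₂ sin(θ₂−θ₃) / [r₄ sin(θ₄−θ₃)].
Numerator sine = -0.24192; denominator sine = -0.76380.
Result = 0.0385·3.037·(-0.24192) / (0.1044·(-0.76380)) = +0.35472 rad/s; magnitude 0.35472 rad/s.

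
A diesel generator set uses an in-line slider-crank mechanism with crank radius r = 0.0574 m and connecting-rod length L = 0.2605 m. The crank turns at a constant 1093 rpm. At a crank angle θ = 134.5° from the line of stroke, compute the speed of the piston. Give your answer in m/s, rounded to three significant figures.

ω = 2π·1093/60 = 114.5 rad/s
For an in-line slider-crank, x = r cosθ + √(L² − r² sin²θ), so v = −rω sinθ·[1 + r cosθ/√(L² − r² sin²θ)].
With r = 0.0574 m, L = 0.2605 m, θ = 134.5°: √(L² − r² sin²θ) = 0.25726 m.
v = −0.0574·114.5·0.71325·[1 + 0.0574·-0.70091/0.25726] = -3.9532 m/s.
|v| = 3.9532 m/s.

3.95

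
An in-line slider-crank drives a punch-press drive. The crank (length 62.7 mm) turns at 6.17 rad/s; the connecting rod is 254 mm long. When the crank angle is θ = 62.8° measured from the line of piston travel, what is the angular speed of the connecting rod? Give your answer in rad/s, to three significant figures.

ω = 6.17 rad/s
The rod makes angle φ with the slider axis where L sinφ = r sinθ; differentiating, L cosφ·φ̇ = r ω cosθ.
L cosφ = √(L² − r² sin²θ) = 0.2478 m.
|ω_rod| = r ω |cosθ| / √(L² − r² sin²θ) = 0.0627·6.17·0.45710/0.2478 = 0.7136 rad/s.

0.714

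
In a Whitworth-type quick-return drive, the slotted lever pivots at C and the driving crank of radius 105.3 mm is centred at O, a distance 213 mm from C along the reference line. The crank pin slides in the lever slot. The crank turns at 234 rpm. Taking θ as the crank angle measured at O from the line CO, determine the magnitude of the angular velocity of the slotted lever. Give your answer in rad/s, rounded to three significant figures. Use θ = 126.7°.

ω = 24.5 rad/s (from 234 rpm).
Crank pin A relative to C: A = (d + r cosθ, r sinθ); lever angle φ = atan2(r sinθ, d + r cosθ).
Differentiating tanφ: φ̇ = rω(d cosθ + r)/(d² + r² + 2dr cosθ).
d² + r² + 2dr cosθ = |CA|² = 0.0296489 m²;  d cosθ + r = -0.021994 m.
|ω_lever| = |0.1053·24.5·-0.021994| / 0.0296489 = 1.9141 rad/s.

1.91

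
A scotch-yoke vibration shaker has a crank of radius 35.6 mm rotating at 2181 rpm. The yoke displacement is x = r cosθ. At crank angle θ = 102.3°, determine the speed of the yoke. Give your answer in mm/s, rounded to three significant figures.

7940

ω = 228.4 rad/s (from 2181 rpm).
x = r cosθ ⇒ ẋ = −rω sinθ.
|v| = rω|sinθ| = 0.0356·228.4·|sin 102.3°| = 7.9442 m/s = 7944.2 mm/s.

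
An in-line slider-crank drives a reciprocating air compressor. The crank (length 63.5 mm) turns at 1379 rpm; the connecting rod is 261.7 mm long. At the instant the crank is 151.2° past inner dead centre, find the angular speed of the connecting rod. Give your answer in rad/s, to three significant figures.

ω = 144.4 rad/s (converted from 1379 rpm).
The rod makes angle φ with the slider axis where L sinφ = r sinθ; differentiating, L cosφ·φ̇ = r ω cosθ.
L cosφ = √(L² − r² sin²θ) = 0.25991 m.
|ω_rod| = r ω |cosθ| / √(L² − r² sin²θ) = 0.0635·144.4·0.87631/0.25991 = 30.918 rad/s.

30.9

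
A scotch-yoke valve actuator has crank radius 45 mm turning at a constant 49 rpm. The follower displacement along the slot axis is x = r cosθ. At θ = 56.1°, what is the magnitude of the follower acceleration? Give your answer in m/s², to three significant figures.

0.661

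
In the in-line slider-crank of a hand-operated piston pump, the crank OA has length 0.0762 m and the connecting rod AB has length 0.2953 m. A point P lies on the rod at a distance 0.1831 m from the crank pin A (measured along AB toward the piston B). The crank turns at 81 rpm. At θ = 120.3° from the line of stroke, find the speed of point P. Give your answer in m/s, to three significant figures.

ω = 8.482 rad/s.  Crank-pin speed |V_A| = rω = 0.64635 m/s, perpendicular to OA.
Rod angle: sinφ = −(r/L) sinθ ⇒ φ = -12.873°; ω_rod = −rω cosθ/√(L²−r²sin²θ) = +1.1328 rad/s.
V_P = V_A + ω_rod × AP, with AP = 0.1831 m along the rod.
Components: V_Px = −rω sinθ − a·ω_rod·sinφ = -0.51185 m/s;  V_Py = rω cosθ + a·ω_rod·cosφ = -0.1239 m/s.
|V_P| = √(V_Px² + V_Py²) = 0.52663 m/s.

0.527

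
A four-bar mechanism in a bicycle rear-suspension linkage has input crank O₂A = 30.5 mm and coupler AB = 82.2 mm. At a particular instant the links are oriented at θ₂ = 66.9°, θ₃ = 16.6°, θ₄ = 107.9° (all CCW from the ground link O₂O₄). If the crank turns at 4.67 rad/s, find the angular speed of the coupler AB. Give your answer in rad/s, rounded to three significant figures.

1.14

ω₂ = 4.67 rad/s
Differentiating the loop-closure r₂e^{iθ₂}+r₃e^{iθ₃}=r₁+r₄e^{iθ₄} gives r₂ω₂e^{iθ₂}+r₃ω₃e^{iθ₃}=r₄ω₄e^{iθ₄}.
Eliminating the other unknown: ω₃ = r₂ω₂ sin(θ₄−θ₂) / [r₃ sin(θ₃−θ₄)].
Numerator sine = +0.65606; denominator sine = -0.99974.
Result = 0.0305·4.67·(+0.65606) / (0.0822·(-0.99974)) = -1.1371 rad/s; magnitude 1.1371 rad/s.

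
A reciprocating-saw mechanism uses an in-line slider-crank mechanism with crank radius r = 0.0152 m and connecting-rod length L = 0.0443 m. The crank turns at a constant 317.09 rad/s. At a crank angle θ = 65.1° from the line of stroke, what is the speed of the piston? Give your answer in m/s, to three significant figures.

ω = 317.1 rad/s
For an in-line slider-crank, x = r cosθ + √(L² − r² sin²θ), so v = −rω sinθ·[1 + r cosθ/√(L² − r² sin²θ)].
With r = 0.0152 m, L = 0.0443 m, θ = 65.1°: √(L² − r² sin²θ) = 0.0421 m.
v = −0.0152·317.1·0.90704·[1 + 0.0152·0.42104/0.0421] = -5.0363 m/s.
|v| = 5.0363 m/s.

5.04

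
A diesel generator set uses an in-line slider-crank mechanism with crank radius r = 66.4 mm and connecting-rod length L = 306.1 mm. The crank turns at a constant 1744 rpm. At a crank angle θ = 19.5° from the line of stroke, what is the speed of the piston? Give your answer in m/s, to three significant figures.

4.88

ω = 2π·1744/60 = 182.6 rad/s
For an in-line slider-crank, x = r cosθ + √(L² − r² sin²θ), so v = −rω sinθ·[1 + r cosθ/√(L² − r² sin²θ)].
With r = 0.0664 m, L = 0.3061 m, θ = 19.5°: √(L² − r² sin²θ) = 0.3053 m.
v = −0.0664·182.6·0.33381·[1 + 0.0664·0.94264/0.3053] = -4.8779 m/s.
|v| = 4.8779 m/s.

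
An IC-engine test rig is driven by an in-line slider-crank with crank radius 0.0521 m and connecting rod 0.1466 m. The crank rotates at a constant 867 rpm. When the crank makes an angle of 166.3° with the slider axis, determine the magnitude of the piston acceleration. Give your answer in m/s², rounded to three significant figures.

280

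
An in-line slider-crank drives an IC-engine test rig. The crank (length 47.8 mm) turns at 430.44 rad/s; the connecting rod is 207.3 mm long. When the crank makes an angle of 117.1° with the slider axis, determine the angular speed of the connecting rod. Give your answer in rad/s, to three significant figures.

46.2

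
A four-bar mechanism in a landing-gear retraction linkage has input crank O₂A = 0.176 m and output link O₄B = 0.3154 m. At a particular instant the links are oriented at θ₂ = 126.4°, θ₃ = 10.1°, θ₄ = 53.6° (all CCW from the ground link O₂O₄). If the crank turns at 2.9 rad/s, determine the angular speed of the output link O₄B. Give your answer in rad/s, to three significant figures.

ω₂ = 2.9 rad/s
Differentiating the loop-closure r₂e^{iθ₂}+r₃e^{iθ₃}=r₁+r₄e^{iθ₄} gives r₂ω₂e^{iθ₂}+r₃ω₃e^{iθ₃}=r₄ω₄e^{iθ₄}.
Eliminating the other unknown: ω₄ = r₂ω₂ sin(θ₂−θ₃) / [r₄ sin(θ₄−θ₃)].
Numerator sine = +0.89649; denominator sine = +0.68835.
Result = 0.176·2.9·(+0.89649) / (0.3154·(+0.68835)) = +2.1076 rad/s; magnitude 2.1076 rad/s.

2.11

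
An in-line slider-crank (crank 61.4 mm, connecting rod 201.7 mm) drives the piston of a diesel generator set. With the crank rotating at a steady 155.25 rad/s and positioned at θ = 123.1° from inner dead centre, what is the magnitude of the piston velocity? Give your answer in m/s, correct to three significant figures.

6.61

ω = 155.2 rad/s
For an in-line slider-crank, x = r cosθ + √(L² − r² sin²θ), so v = −rω sinθ·[1 + r cosθ/√(L² − r² sin²θ)].
With r = 0.0614 m, L = 0.2017 m, θ = 123.1°: √(L² − r² sin²θ) = 0.19503 m.
v = −0.0614·155.2·0.83772·[1 + 0.0614·-0.54610/0.19503] = -6.6125 m/s.
|v| = 6.6125 m/s.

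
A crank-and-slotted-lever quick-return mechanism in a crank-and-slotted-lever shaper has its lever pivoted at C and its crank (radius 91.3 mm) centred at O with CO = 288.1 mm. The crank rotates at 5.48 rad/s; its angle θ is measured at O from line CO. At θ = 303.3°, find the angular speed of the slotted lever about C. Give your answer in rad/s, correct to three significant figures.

1.04

ω = 5.48 rad/s
Crank pin A relative to C: A = (d + r cosθ, r sinθ); lever angle φ = atan2(r sinθ, d + r cosθ).
Differentiating tanφ: φ̇ = rω(d cosθ + r)/(d² + r² + 2dr cosθ).
d² + r² + 2dr cosθ = |CA|² = 0.12022 m²;  d cosθ + r = +0.24947 m.
|ω_lever| = |0.0913·5.48·+0.24947| / 0.12022 = 1.0382 rad/s.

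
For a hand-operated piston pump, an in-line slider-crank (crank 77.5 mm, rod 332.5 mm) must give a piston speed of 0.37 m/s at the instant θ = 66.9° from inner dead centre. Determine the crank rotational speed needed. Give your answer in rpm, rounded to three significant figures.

45.3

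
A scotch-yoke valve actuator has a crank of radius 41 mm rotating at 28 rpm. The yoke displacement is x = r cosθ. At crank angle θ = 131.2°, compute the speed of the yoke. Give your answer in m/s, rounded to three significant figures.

ω = 2.932 rad/s (from 28 rpm).
x = r cosθ ⇒ ẋ = −rω sinθ.
|v| = rω|sinθ| = 0.041·2.932·|sin 131.2°| = 0.090454 m/s.

0.0905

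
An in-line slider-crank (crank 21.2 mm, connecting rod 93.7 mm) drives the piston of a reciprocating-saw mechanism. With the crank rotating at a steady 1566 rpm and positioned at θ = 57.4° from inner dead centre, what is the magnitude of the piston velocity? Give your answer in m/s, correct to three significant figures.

3.29

ω = 2π·1566/60 = 164 rad/s
For an in-line slider-crank, x = r cosθ + √(L² − r² sin²θ), so v = −rω sinθ·[1 + r cosθ/√(L² − r² sin²θ)].
With r = 0.0212 m, L = 0.0937 m, θ = 57.4°: √(L² − r² sin²θ) = 0.091982 m.
v = −0.0212·164·0.84245·[1 + 0.0212·0.53877/0.091982] = -3.2926 m/s.
|v| = 3.2926 m/s.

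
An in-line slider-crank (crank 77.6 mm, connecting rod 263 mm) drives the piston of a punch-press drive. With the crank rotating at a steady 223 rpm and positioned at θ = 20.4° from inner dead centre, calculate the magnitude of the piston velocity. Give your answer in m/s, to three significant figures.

ω = 2π·223/60 = 23.35 rad/s
For an in-line slider-crank, x = r cosθ + √(L² − r² sin²θ), so v = −rω sinθ·[1 + r cosθ/√(L² − r² sin²θ)].
With r = 0.0776 m, L = 0.263 m, θ = 20.4°: √(L² − r² sin²θ) = 0.26161 m.
v = −0.0776·23.35·0.34857·[1 + 0.0776·0.93728/0.26161] = -0.80729 m/s.
|v| = 0.80729 m/s.

0.807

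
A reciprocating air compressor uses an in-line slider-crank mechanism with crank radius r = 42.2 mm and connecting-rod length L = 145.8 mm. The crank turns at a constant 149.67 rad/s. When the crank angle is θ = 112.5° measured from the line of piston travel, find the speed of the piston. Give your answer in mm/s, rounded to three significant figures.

ω = 149.7 rad/s
For an in-line slider-crank, x = r cosθ + √(L² − r² sin²θ), so v = −rω sinθ·[1 + r cosθ/√(L² − r² sin²θ)].
With r = 0.0422 m, L = 0.1458 m, θ = 112.5°: √(L² − r² sin²θ) = 0.14049 m.
v = −0.0422·149.7·0.92388·[1 + 0.0422·-0.38268/0.14049] = -5.1645 m/s.
|v| = 5.1645 m/s = 5164.5 mm/s.

5160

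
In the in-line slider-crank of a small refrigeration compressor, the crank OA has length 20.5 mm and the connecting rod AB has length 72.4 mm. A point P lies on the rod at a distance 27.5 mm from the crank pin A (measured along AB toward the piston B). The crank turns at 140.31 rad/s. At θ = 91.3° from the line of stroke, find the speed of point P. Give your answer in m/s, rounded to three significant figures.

2.87

ω = 140.3 rad/s.  Crank-pin speed |V_A| = rω = 2.8764 m/s, perpendicular to OA.
Rod angle: sinφ = −(r/L) sinθ ⇒ φ = -16.444°; ω_rod = −rω cosθ/√(L²−r²sin²θ) = +0.93978 rad/s.
V_P = V_A + ω_rod × AP, with AP = 0.0275 m along the rod.
Components: V_Px = −rω sinθ − a·ω_rod·sinφ = -2.8683 m/s;  V_Py = rω cosθ + a·ω_rod·cosφ = -0.04047 m/s.
|V_P| = √(V_Px² + V_Py²) = 2.8686 m/s.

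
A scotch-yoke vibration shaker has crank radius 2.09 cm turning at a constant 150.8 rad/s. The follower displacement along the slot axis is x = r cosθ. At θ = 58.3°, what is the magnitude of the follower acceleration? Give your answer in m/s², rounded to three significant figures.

250

ω = 150.8 rad/s
x = r cosθ ⇒ ẍ = −rω² cosθ (ω constant).
|a| = rω²|cosθ| = 0.0209·(150.8)²·|cos 58.3°| = 249.75 m/s².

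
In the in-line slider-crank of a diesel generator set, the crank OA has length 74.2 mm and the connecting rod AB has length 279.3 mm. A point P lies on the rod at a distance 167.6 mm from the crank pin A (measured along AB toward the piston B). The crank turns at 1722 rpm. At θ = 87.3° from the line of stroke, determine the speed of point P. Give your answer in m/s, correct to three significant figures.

13.5

ω = 180.3 rad/s.  Crank-pin speed |V_A| = rω = 13.38 m/s, perpendicular to OA.
Rod angle: sinφ = −(r/L) sinθ ⇒ φ = -15.389°; ω_rod = −rω cosθ/√(L²−r²sin²θ) = -2.3406 rad/s.
V_P = V_A + ω_rod × AP, with AP = 0.1676 m along the rod.
Components: V_Px = −rω sinθ − a·ω_rod·sinφ = -13.47 m/s;  V_Py = rω cosθ + a·ω_rod·cosφ = +0.25207 m/s.
|V_P| = √(V_Px² + V_Py²) = 13.472 m/s.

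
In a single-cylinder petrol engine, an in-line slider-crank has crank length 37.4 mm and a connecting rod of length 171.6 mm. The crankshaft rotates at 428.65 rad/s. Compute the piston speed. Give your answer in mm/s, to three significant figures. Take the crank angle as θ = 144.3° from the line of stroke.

7690

ω = 428.6 rad/s
For an in-line slider-crank, x = r cosθ + √(L² − r² sin²θ), so v = −rω sinθ·[1 + r cosθ/√(L² − r² sin²θ)].
With r = 0.0374 m, L = 0.1716 m, θ = 144.3°: √(L² − r² sin²θ) = 0.17021 m.
v = −0.0374·428.6·0.58354·[1 + 0.0374·-0.81208/0.17021] = -7.6857 m/s.
|v| = 7.6857 m/s = 7685.7 mm/s.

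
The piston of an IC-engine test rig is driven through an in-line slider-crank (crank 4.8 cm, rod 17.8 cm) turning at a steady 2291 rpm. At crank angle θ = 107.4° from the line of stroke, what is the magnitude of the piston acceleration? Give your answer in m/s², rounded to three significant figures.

1450

ω = 2π·2291/60 = 239.9 rad/s
x(θ) = r cosθ + √(L² − r² sin²θ); with ω constant, a = ω²·d²x/dθ².
d²x/dθ² = −r cosθ − r²(cos2θ)/√u − r⁴ sin²2θ/(4u^{3/2}),  u = L² − r² sin²θ = 0.029586 m².
Substituting r = 0.048 m, L = 0.178 m, θ = 107.4°: d²x/dθ² = +0.025268 m.
a = ω²·d²x/dθ² = (239.9)²·(+0.025268) = +1454.4 m/s²;  |a| = 1454.4 m/s².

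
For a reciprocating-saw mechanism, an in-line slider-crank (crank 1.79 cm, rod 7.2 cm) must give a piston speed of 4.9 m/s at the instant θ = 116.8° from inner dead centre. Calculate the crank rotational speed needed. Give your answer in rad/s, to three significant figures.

For an in-line slider-crank, |v_piston| = rω|sinθ|·[1 + r cosθ/√(L² − r² sin²θ)].
With r = 0.0179 m, L = 0.072 m, θ = 116.8°: the bracketed kinematic factor |dx/dθ| = 0.014141 m.
ω = v/|dx/dθ| = 4.9/0.014141 = 346.52 rad/s.

347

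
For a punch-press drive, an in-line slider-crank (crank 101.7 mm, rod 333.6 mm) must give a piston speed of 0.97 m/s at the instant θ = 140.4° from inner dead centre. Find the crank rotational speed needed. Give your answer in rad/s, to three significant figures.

For an in-line slider-crank, |v_piston| = rω|sinθ|·[1 + r cosθ/√(L² − r² sin²θ)].
With r = 0.1017 m, L = 0.3336 m, θ = 140.4°: the bracketed kinematic factor |dx/dθ| = 0.049303 m.
ω = v/|dx/dθ| = 0.97/0.049303 = 19.674 rad/s.

19.7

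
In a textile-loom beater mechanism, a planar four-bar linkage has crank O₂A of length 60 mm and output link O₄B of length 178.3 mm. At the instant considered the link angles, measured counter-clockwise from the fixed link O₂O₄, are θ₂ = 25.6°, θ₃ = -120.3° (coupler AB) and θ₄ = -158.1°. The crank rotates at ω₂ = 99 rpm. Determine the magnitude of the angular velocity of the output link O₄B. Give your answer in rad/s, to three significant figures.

ω₂ = 10.37 rad/s (from 99 rpm).
Differentiating the loop-closure r₂e^{iθ₂}+r₃e^{iθ₃}=r₁+r₄e^{iθ₄} gives r₂ω₂e^{iθ₂}+r₃ω₃e^{iθ₃}=r₄ω₄e^{iθ₄}.
Eliminating the other unknown: ω₄ = r₂ω₂ sin(θ₂−θ₃) / [r₄ sin(θ₄−θ₃)].
Numerator sine = +0.56064; denominator sine = -0.61291.
Result = 0.06·10.37·(+0.56064) / (0.1783·(-0.61291)) = -3.1912 rad/s; magnitude 3.1912 rad/s.

3.19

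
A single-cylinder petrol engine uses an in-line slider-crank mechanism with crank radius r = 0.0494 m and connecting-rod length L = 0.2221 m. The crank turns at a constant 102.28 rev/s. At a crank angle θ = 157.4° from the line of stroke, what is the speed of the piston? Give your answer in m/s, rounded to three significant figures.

9.69

ω = 2π·102 = 642.6 rad/s
For an in-line slider-crank, x = r cosθ + √(L² − r² sin²θ), so v = −rω sinθ·[1 + r cosθ/√(L² − r² sin²θ)].
With r = 0.0494 m, L = 0.2221 m, θ = 157.4°: √(L² − r² sin²θ) = 0.22129 m.
v = −0.0494·642.6·0.38430·[1 + 0.0494·-0.92321/0.22129] = -9.6857 m/s.
|v| = 9.6857 m/s.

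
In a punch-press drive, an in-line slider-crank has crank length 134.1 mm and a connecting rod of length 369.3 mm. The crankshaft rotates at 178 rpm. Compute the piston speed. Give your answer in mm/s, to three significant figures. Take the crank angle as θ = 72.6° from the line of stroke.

2660

ω = 2π·178/60 = 18.64 rad/s
For an in-line slider-crank, x = r cosθ + √(L² − r² sin²θ), so v = −rω sinθ·[1 + r cosθ/√(L² − r² sin²θ)].
With r = 0.1341 m, L = 0.3693 m, θ = 72.6°: √(L² − r² sin²θ) = 0.34642 m.
v = −0.1341·18.64·0.95424·[1 + 0.1341·0.29904/0.34642] = -2.6614 m/s.
|v| = 2.6614 m/s = 2661.4 mm/s.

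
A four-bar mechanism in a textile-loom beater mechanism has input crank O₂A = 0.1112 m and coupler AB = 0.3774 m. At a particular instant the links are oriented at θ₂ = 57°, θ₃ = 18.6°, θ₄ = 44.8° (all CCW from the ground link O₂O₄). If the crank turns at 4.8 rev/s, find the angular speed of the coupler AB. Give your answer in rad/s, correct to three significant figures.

ω₂ = 30.16 rad/s (from 4.8 rev/s).
Differentiating the loop-closure r₂e^{iθ₂}+r₃e^{iθ₃}=r₁+r₄e^{iθ₄} gives r₂ω₂e^{iθ₂}+r₃ω₃e^{iθ₃}=r₄ω₄e^{iθ₄}.
Eliminating the other unknown: ω₃ = r₂ω₂ sin(θ₄−θ₂) / [r₃ sin(θ₃−θ₄)].
Numerator sine = -0.21132; denominator sine = -0.44151.
Result = 0.1112·30.16·(-0.21132) / (0.3774·(-0.44151)) = +4.2534 rad/s; magnitude 4.2534 rad/s.

4.25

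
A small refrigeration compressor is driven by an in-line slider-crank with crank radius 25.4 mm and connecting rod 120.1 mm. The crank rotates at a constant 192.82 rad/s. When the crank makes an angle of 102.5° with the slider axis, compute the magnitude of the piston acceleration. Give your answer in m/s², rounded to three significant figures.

389

ω = 192.8 rad/s
x(θ) = r cosθ + √(L² − r² sin²θ); with ω constant, a = ω²·d²x/dθ².
d²x/dθ² = −r cosθ − r²(cos2θ)/√u − r⁴ sin²2θ/(4u^{3/2}),  u = L² − r² sin²θ = 0.0138091 m².
Substituting r = 0.0254 m, L = 0.1201 m, θ = 102.5°: d²x/dθ² = +0.010462 m.
a = ω²·d²x/dθ² = (192.8)²·(+0.010462) = +388.97 m/s²;  |a| = 388.97 m/s².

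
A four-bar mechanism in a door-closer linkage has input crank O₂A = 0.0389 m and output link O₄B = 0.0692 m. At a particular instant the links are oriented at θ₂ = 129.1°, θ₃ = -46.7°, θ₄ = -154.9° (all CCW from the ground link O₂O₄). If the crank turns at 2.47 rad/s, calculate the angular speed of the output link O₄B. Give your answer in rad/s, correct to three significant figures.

ω₂ = 2.47 rad/s
Differentiating the loop-closure r₂e^{iθ₂}+r₃e^{iθ₃}=r₁+r₄e^{iθ₄} gives r₂ω₂e^{iθ₂}+r₃ω₃e^{iθ₃}=r₄ω₄e^{iθ₄}.
Eliminating the other unknown: ω₄ = r₂ω₂ sin(θ₂−θ₃) / [r₄ sin(θ₄−θ₃)].
Numerator sine = +0.07324; denominator sine = -0.94997.
Result = 0.0389·2.47·(+0.07324) / (0.0692·(-0.94997)) = -0.10705 rad/s; magnitude 0.10705 rad/s.

0.107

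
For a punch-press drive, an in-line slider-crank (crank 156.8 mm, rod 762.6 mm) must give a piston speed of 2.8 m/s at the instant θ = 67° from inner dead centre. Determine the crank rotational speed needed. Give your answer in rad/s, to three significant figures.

For an in-line slider-crank, |v_piston| = rω|sinθ|·[1 + r cosθ/√(L² − r² sin²θ)].
With r = 0.1568 m, L = 0.7626 m, θ = 67°: the bracketed kinematic factor |dx/dθ| = 0.15614 m.
ω = v/|dx/dθ| = 2.8/0.15614 = 17.932 rad/s.

17.9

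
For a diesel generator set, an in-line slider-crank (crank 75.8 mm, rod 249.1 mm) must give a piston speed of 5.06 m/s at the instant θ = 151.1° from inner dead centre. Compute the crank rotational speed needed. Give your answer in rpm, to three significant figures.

1810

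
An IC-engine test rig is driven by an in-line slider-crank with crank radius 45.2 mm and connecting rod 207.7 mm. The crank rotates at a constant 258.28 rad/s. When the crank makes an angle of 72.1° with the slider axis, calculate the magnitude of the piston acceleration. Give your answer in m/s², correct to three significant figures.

ω = 258.3 rad/s
x(θ) = r cosθ + √(L² − r² sin²θ); with ω constant, a = ω²·d²x/dθ².
d²x/dθ² = −r cosθ − r²(cos2θ)/√u − r⁴ sin²2θ/(4u^{3/2}),  u = L² − r² sin²θ = 0.0412893 m².
Substituting r = 0.0452 m, L = 0.2077 m, θ = 72.1°: d²x/dθ² = -0.0057803 m.
a = ω²·d²x/dθ² = (258.3)²·(-0.0057803) = -385.59 m/s²;  |a| = 385.59 m/s².

386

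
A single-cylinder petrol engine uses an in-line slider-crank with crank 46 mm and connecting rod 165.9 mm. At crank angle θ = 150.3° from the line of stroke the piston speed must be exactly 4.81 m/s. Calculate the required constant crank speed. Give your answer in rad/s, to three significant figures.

279

For an in-line slider-crank, |v_piston| = rω|sinθ|·[1 + r cosθ/√(L² − r² sin²θ)].
With r = 0.046 m, L = 0.1659 m, θ = 150.3°: the bracketed kinematic factor |dx/dθ| = 0.017249 m.
ω = v/|dx/dθ| = 4.81/0.017249 = 278.85 rad/s.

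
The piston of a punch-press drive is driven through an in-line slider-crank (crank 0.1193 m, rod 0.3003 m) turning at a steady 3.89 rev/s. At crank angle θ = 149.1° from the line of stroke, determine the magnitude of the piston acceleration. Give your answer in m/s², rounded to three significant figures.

ω = 2π·3.89 = 24.44 rad/s
x(θ) = r cosθ + √(L² − r² sin²θ); with ω constant, a = ω²·d²x/dθ².
d²x/dθ² = −r cosθ − r²(cos2θ)/√u − r⁴ sin²2θ/(4u^{3/2}),  u = L² − r² sin²θ = 0.0864266 m².
Substituting r = 0.1193 m, L = 0.3003 m, θ = 149.1°: d²x/dθ² = +0.077942 m.
a = ω²·d²x/dθ² = (24.44)²·(+0.077942) = +46.562 m/s²;  |a| = 46.562 m/s².

46.6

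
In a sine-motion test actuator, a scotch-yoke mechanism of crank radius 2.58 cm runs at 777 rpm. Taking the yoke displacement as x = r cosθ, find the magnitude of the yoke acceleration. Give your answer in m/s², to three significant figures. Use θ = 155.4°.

ω = 81.37 rad/s (from 777 rpm).
x = r cosθ ⇒ ẍ = −rω² cosθ (ω constant).
|a| = rω²|cosθ| = 0.0258·(81.37)²·|cos 155.4°| = 155.31 m/s².

155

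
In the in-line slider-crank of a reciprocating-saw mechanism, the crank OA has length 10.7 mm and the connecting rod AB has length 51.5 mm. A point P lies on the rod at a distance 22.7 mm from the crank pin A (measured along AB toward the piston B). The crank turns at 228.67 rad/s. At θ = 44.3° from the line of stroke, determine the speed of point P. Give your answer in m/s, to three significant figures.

2.07

ω = 228.7 rad/s.  Crank-pin speed |V_A| = rω = 2.4468 m/s, perpendicular to OA.
Rod angle: sinφ = −(r/L) sinθ ⇒ φ = -8.344°; ω_rod = −rω cosθ/√(L²−r²sin²θ) = -34.366 rad/s.
V_P = V_A + ω_rod × AP, with AP = 0.0227 m along the rod.
Components: V_Px = −rω sinθ − a·ω_rod·sinφ = -1.8221 m/s;  V_Py = rω cosθ + a·ω_rod·cosφ = +0.97928 m/s.
|V_P| = √(V_Px² + V_Py²) = 2.0685 m/s.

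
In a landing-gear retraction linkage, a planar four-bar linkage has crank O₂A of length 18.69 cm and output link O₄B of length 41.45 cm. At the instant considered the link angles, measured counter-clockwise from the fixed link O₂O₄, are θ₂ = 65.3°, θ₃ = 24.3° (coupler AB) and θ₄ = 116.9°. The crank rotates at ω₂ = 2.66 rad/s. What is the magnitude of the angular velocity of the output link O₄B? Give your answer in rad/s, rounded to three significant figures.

0.788

ω₂ = 2.66 rad/s
Differentiating the loop-closure r₂e^{iθ₂}+r₃e^{iθ₃}=r₁+r₄e^{iθ₄} gives r₂ω₂e^{iθ₂}+r₃ω₃e^{iθ₃}=r₄ω₄e^{iθ₄}.
Eliminating the other unknown: ω₄ = r₂ω₂ sin(θ₂−θ₃) / [r₄ sin(θ₄−θ₃)].
Numerator sine = +0.65606; denominator sine = +0.99897.
Result = 0.1869·2.66·(+0.65606) / (0.4145·(+0.99897)) = +0.78769 rad/s; magnitude 0.78769 rad/s.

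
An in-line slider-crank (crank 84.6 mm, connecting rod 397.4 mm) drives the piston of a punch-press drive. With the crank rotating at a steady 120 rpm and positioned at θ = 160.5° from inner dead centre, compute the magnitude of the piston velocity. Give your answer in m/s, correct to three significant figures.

0.283

ω = 2π·120/60 = 12.57 rad/s
For an in-line slider-crank, x = r cosθ + √(L² − r² sin²θ), so v = −rω sinθ·[1 + r cosθ/√(L² − r² sin²θ)].
With r = 0.0846 m, L = 0.3974 m, θ = 160.5°: √(L² − r² sin²θ) = 0.3964 m.
v = −0.0846·12.57·0.33381·[1 + 0.0846·-0.94264/0.3964] = -0.28348 m/s.
|v| = 0.28348 m/s.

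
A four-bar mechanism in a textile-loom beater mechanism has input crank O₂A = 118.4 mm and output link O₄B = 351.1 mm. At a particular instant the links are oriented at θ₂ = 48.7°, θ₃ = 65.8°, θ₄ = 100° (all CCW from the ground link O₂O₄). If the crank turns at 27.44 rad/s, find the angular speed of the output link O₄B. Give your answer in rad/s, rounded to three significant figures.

4.84

ω₂ = 27.44 rad/s
Differentiating the loop-closure r₂e^{iθ₂}+r₃e^{iθ₃}=r₁+r₄e^{iθ₄} gives r₂ω₂e^{iθ₂}+r₃ω₃e^{iθ₃}=r₄ω₄e^{iθ₄}.
Eliminating the other unknown: ω₄ = r₂ω₂ sin(θ₂−θ₃) / [r₄ sin(θ₄−θ₃)].
Numerator sine = -0.29404; denominator sine = +0.56208.
Result = 0.1184·27.44·(-0.29404) / (0.3511·(+0.56208)) = -4.8407 rad/s; magnitude 4.8407 rad/s.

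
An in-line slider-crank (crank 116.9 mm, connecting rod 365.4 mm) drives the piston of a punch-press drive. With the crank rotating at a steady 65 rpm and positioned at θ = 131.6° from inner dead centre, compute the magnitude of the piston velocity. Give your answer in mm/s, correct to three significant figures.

465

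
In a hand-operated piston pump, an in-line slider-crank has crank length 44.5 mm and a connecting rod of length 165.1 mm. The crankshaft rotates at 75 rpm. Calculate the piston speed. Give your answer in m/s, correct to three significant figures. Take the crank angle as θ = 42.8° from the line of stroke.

ω = 2π·75/60 = 7.854 rad/s
For an in-line slider-crank, x = r cosθ + √(L² − r² sin²θ), so v = −rω sinθ·[1 + r cosθ/√(L² − r² sin²θ)].
With r = 0.0445 m, L = 0.1651 m, θ = 42.8°: √(L² − r² sin²θ) = 0.16231 m.
v = −0.0445·7.854·0.67944·[1 + 0.0445·0.73373/0.16231] = -0.28524 m/s.
|v| = 0.28524 m/s.

0.285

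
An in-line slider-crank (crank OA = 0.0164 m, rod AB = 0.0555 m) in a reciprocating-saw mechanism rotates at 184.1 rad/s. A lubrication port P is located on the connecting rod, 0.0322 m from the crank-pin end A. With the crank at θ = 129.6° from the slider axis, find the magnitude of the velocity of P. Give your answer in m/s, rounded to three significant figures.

2.22

ω = 184.1 rad/s.  Crank-pin speed |V_A| = rω = 3.0192 m/s, perpendicular to OA.
Rod angle: sinφ = −(r/L) sinθ ⇒ φ = -13.161°; ω_rod = −rω cosθ/√(L²−r²sin²θ) = +35.612 rad/s.
V_P = V_A + ω_rod × AP, with AP = 0.0322 m along the rod.
Components: V_Px = −rω sinθ − a·ω_rod·sinφ = -2.0653 m/s;  V_Py = rω cosθ + a·ω_rod·cosφ = -0.80796 m/s.
|V_P| = √(V_Px² + V_Py²) = 2.2177 m/s.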